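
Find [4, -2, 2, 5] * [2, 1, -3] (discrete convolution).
y[0] = 4×2 = 8; y[1] = 4×1 + -2×2 = 0; y[2] = 4×-3 + -2×1 + 2×2 = -10; y[3] = -2×-3 + 2×1 + 5×2 = 18; y[4] = 2×-3 + 5×1 = -1; y[5] = 5×-3 = -15

[8, 0, -10, 18, -1, -15]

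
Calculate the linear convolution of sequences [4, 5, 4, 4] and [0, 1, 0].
y[0] = 4×0 = 0; y[1] = 4×1 + 5×0 = 4; y[2] = 4×0 + 5×1 + 4×0 = 5; y[3] = 5×0 + 4×1 + 4×0 = 4; y[4] = 4×0 + 4×1 = 4; y[5] = 4×0 = 0

[0, 4, 5, 4, 4, 0]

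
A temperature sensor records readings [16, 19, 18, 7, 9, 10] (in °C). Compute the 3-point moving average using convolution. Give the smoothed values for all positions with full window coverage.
3-point moving average kernel = [1, 1, 1]. Apply in 'valid' mode (full window coverage): avg[0] = (16 + 19 + 18) / 3 = 17.67; avg[1] = (19 + 18 + 7) / 3 = 14.67; avg[2] = (18 + 7 + 9) / 3 = 11.33; avg[3] = (7 + 9 + 10) / 3 = 8.67. Smoothed values: [17.67, 14.67, 11.33, 8.67]

[17.67, 14.67, 11.33, 8.67]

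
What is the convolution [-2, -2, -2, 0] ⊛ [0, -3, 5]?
y[0] = -2×0 = 0; y[1] = -2×-3 + -2×0 = 6; y[2] = -2×5 + -2×-3 + -2×0 = -4; y[3] = -2×5 + -2×-3 + 0×0 = -4; y[4] = -2×5 + 0×-3 = -10; y[5] = 0×5 = 0

[0, 6, -4, -4, -10, 0]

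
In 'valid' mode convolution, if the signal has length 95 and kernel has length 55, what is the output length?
'Valid' mode counts only positions where the kernel fully overlaps the signal: m - n + 1 = 95 - 55 + 1 = 41

41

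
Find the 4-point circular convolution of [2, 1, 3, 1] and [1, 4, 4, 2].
Use y[k] = Σ_j s[j]·t[(k-j) mod 4]. y[0] = 2×1 + 1×2 + 3×4 + 1×4 = 20; y[1] = 2×4 + 1×1 + 3×2 + 1×4 = 19; y[2] = 2×4 + 1×4 + 3×1 + 1×2 = 17; y[3] = 2×2 + 1×4 + 3×4 + 1×1 = 21. Result: [20, 19, 17, 21]

[20, 19, 17, 21]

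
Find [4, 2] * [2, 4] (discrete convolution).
y[0] = 4×2 = 8; y[1] = 4×4 + 2×2 = 20; y[2] = 2×4 = 8

[8, 20, 8]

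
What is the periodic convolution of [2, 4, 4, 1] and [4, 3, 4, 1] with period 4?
Use y[k] = Σ_j a[j]·b[(k-j) mod 4]. y[0] = 2×4 + 4×1 + 4×4 + 1×3 = 31; y[1] = 2×3 + 4×4 + 4×1 + 1×4 = 30; y[2] = 2×4 + 4×3 + 4×4 + 1×1 = 37; y[3] = 2×1 + 4×4 + 4×3 + 1×4 = 34. Result: [31, 30, 37, 34]

[31, 30, 37, 34]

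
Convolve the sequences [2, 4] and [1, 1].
y[0] = 2×1 = 2; y[1] = 2×1 + 4×1 = 6; y[2] = 4×1 = 4

[2, 6, 4]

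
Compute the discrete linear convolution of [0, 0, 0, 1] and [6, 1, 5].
y[0] = 0×6 = 0; y[1] = 0×1 + 0×6 = 0; y[2] = 0×5 + 0×1 + 0×6 = 0; y[3] = 0×5 + 0×1 + 1×6 = 6; y[4] = 0×5 + 1×1 = 1; y[5] = 1×5 = 5

[0, 0, 0, 6, 1, 5]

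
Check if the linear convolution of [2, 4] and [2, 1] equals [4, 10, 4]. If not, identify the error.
Recompute linear convolution of [2, 4] and [2, 1]: y[0] = 2×2 = 4; y[1] = 2×1 + 4×2 = 10; y[2] = 4×1 = 4 → [4, 10, 4]. Given [4, 10, 4] matches, so answer: Yes

Yes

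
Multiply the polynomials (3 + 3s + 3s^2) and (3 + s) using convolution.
Ascending coefficients: a = [3, 3, 3], b = [3, 1]. c[0] = 3×3 = 9; c[1] = 3×1 + 3×3 = 12; c[2] = 3×1 + 3×3 = 12; c[3] = 3×1 = 3. Result coefficients: [9, 12, 12, 3] → 9 + 12s + 12s^2 + 3s^3

9 + 12s + 12s^2 + 3s^3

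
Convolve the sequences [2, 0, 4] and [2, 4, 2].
y[0] = 2×2 = 4; y[1] = 2×4 + 0×2 = 8; y[2] = 2×2 + 0×4 + 4×2 = 12; y[3] = 0×2 + 4×4 = 16; y[4] = 4×2 = 8

[4, 8, 12, 16, 8]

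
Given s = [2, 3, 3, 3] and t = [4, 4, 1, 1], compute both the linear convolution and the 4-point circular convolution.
Linear: y_lin[0] = 2×4 = 8; y_lin[1] = 2×4 + 3×4 = 20; y_lin[2] = 2×1 + 3×4 + 3×4 = 26; y_lin[3] = 2×1 + 3×1 + 3×4 + 3×4 = 29; y_lin[4] = 3×1 + 3×1 + 3×4 = 18; y_lin[5] = 3×1 + 3×1 = 6; y_lin[6] = 3×1 = 3 → [8, 20, 26, 29, 18, 6, 3]. Circular (length 4): y[0] = 2×4 + 3×1 + 3×1 + 3×4 = 26; y[1] = 2×4 + 3×4 + 3×1 + 3×1 = 26; y[2] = 2×1 + 3×4 + 3×4 + 3×1 = 29; y[3] = 2×1 + 3×1 + 3×4 + 3×4 = 29 → [26, 26, 29, 29]

Linear: [8, 20, 26, 29, 18, 6, 3], Circular: [26, 26, 29, 29]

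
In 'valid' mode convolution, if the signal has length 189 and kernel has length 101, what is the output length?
'Valid' mode counts only positions where the kernel fully overlaps the signal: m - n + 1 = 189 - 101 + 1 = 89

89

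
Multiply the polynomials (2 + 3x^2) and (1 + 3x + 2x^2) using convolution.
Ascending coefficients: a = [2, 0, 3], b = [1, 3, 2]. c[0] = 2×1 = 2; c[1] = 2×3 + 0×1 = 6; c[2] = 2×2 + 0×3 + 3×1 = 7; c[3] = 0×2 + 3×3 = 9; c[4] = 3×2 = 6. Result coefficients: [2, 6, 7, 9, 6] → 2 + 6x + 7x^2 + 9x^3 + 6x^4

2 + 6x + 7x^2 + 9x^3 + 6x^4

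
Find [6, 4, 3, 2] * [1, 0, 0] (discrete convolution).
y[0] = 6×1 = 6; y[1] = 6×0 + 4×1 = 4; y[2] = 6×0 + 4×0 + 3×1 = 3; y[3] = 4×0 + 3×0 + 2×1 = 2; y[4] = 3×0 + 2×0 = 0; y[5] = 2×0 = 0

[6, 4, 3, 2, 0, 0]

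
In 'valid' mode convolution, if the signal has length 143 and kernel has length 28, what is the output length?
'Valid' mode counts only positions where the kernel fully overlaps the signal: m - n + 1 = 143 - 28 + 1 = 116

116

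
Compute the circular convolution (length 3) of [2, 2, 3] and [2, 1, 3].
Use y[k] = Σ_j s[j]·t[(k-j) mod 3]. y[0] = 2×2 + 2×3 + 3×1 = 13; y[1] = 2×1 + 2×2 + 3×3 = 15; y[2] = 2×3 + 2×1 + 3×2 = 14. Result: [13, 15, 14]

[13, 15, 14]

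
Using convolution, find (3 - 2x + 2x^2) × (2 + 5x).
Ascending coefficients: a = [3, -2, 2], b = [2, 5]. c[0] = 3×2 = 6; c[1] = 3×5 + -2×2 = 11; c[2] = -2×5 + 2×2 = -6; c[3] = 2×5 = 10. Result coefficients: [6, 11, -6, 10] → 6 + 11x - 6x^2 + 10x^3

6 + 11x - 6x^2 + 10x^3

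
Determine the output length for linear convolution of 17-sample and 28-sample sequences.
Linear/full convolution length: m + n - 1 = 17 + 28 - 1 = 44

44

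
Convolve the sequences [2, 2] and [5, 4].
y[0] = 2×5 = 10; y[1] = 2×4 + 2×5 = 18; y[2] = 2×4 = 8

[10, 18, 8]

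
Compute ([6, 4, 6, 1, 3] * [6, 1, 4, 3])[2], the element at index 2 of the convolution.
Use y[k] = Σ_i a[i]·b[k-i] at k=2. y[2] = 6×4 + 4×1 + 6×6 = 64

64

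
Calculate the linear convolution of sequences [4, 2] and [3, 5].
y[0] = 4×3 = 12; y[1] = 4×5 + 2×3 = 26; y[2] = 2×5 = 10

[12, 26, 10]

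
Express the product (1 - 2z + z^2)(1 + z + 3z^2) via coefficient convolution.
Ascending coefficients: a = [1, -2, 1], b = [1, 1, 3]. c[0] = 1×1 = 1; c[1] = 1×1 + -2×1 = -1; c[2] = 1×3 + -2×1 + 1×1 = 2; c[3] = -2×3 + 1×1 = -5; c[4] = 1×3 = 3. Result coefficients: [1, -1, 2, -5, 3] → 1 - z + 2z^2 - 5z^3 + 3z^4

1 - z + 2z^2 - 5z^3 + 3z^4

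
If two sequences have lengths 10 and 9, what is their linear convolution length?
Linear/full convolution length: m + n - 1 = 10 + 9 - 1 = 18

18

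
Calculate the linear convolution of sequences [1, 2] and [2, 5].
y[0] = 1×2 = 2; y[1] = 1×5 + 2×2 = 9; y[2] = 2×5 = 10

[2, 9, 10]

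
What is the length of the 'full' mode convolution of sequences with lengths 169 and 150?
Linear/full convolution length: m + n - 1 = 169 + 150 - 1 = 318

318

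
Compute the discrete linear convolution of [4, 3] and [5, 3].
y[0] = 4×5 = 20; y[1] = 4×3 + 3×5 = 27; y[2] = 3×3 = 9

[20, 27, 9]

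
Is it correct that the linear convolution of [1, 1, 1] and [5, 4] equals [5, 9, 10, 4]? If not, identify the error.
Recompute linear convolution of [1, 1, 1] and [5, 4]: y[0] = 1×5 = 5; y[1] = 1×4 + 1×5 = 9; y[2] = 1×4 + 1×5 = 9; y[3] = 1×4 = 4 → [5, 9, 9, 4]. Compare to given [5, 9, 10, 4]: they differ at index 2: given 10, correct 9, so answer: No

No. Error at index 2: given 10, correct 9.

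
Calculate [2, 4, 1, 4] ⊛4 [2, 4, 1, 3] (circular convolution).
Use y[k] = Σ_j u[j]·v[(k-j) mod 4]. y[0] = 2×2 + 4×3 + 1×1 + 4×4 = 33; y[1] = 2×4 + 4×2 + 1×3 + 4×1 = 23; y[2] = 2×1 + 4×4 + 1×2 + 4×3 = 32; y[3] = 2×3 + 4×1 + 1×4 + 4×2 = 22. Result: [33, 23, 32, 22]

[33, 23, 32, 22]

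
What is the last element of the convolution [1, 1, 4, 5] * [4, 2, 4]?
Use y[k] = Σ_i a[i]·b[k-i] at k=5. y[5] = 5×4 = 20

20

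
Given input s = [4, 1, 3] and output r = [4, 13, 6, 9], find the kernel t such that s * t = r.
Output length 4 = len(s) + len(t) - 1 ⇒ len(t) = 2. Solve t forward using t[k] = (r[k] - Σ_{i≥1} s[i]·t[k-i]) / s[0]: t[0] = r[0] / s[0] = 4 / 4 = 1; t[1] = (r[1] - 1×1) / s[0] = (13 - 1×1) / 4 = 3. So t = [1, 3]. Forward-check [4, 1, 3] * [1, 3]: r[0] = 4×1 = 4; r[1] = 4×3 + 1×1 = 13; r[2] = 1×3 + 3×1 = 6; r[3] = 3×3 = 9 → [4, 13, 6, 9] ✓

[1, 3]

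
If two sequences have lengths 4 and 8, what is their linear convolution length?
Linear/full convolution length: m + n - 1 = 4 + 8 - 1 = 11

11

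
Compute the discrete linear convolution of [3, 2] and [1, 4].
y[0] = 3×1 = 3; y[1] = 3×4 + 2×1 = 14; y[2] = 2×4 = 8

[3, 14, 8]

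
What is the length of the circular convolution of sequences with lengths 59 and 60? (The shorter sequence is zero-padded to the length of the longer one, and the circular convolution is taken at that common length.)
Circular convolution (zero-padding the shorter input) has length max(m, n) = max(59, 60) = 60

60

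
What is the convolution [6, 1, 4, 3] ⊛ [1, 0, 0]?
y[0] = 6×1 = 6; y[1] = 6×0 + 1×1 = 1; y[2] = 6×0 + 1×0 + 4×1 = 4; y[3] = 1×0 + 4×0 + 3×1 = 3; y[4] = 4×0 + 3×0 = 0; y[5] = 3×0 = 0

[6, 1, 4, 3, 0, 0]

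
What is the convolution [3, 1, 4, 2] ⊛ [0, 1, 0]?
y[0] = 3×0 = 0; y[1] = 3×1 + 1×0 = 3; y[2] = 3×0 + 1×1 + 4×0 = 1; y[3] = 1×0 + 4×1 + 2×0 = 4; y[4] = 4×0 + 2×1 = 2; y[5] = 2×0 = 0

[0, 3, 1, 4, 2, 0]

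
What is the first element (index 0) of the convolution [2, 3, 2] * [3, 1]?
Use y[k] = Σ_i a[i]·b[k-i] at k=0. y[0] = 2×3 = 6

6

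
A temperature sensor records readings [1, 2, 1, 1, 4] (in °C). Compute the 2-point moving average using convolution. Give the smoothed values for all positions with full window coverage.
2-point moving average kernel = [1, 1]. Apply in 'valid' mode (full window coverage): avg[0] = (1 + 2) / 2 = 1.5; avg[1] = (2 + 1) / 2 = 1.5; avg[2] = (1 + 1) / 2 = 1.0; avg[3] = (1 + 4) / 2 = 2.5. Smoothed values: [1.5, 1.5, 1.0, 2.5]

[1.5, 1.5, 1.0, 2.5]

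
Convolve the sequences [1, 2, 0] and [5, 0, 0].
y[0] = 1×5 = 5; y[1] = 1×0 + 2×5 = 10; y[2] = 1×0 + 2×0 + 0×5 = 0; y[3] = 2×0 + 0×0 = 0; y[4] = 0×0 = 0

[5, 10, 0, 0, 0]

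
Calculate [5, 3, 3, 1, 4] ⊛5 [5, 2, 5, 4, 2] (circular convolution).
Use y[k] = Σ_j a[j]·b[(k-j) mod 5]. y[0] = 5×5 + 3×2 + 3×4 + 1×5 + 4×2 = 56; y[1] = 5×2 + 3×5 + 3×2 + 1×4 + 4×5 = 55; y[2] = 5×5 + 3×2 + 3×5 + 1×2 + 4×4 = 64; y[3] = 5×4 + 3×5 + 3×2 + 1×5 + 4×2 = 54; y[4] = 5×2 + 3×4 + 3×5 + 1×2 + 4×5 = 59. Result: [56, 55, 64, 54, 59]

[56, 55, 64, 54, 59]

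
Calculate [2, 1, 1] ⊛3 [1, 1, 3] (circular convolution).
Use y[k] = Σ_j f[j]·g[(k-j) mod 3]. y[0] = 2×1 + 1×3 + 1×1 = 6; y[1] = 2×1 + 1×1 + 1×3 = 6; y[2] = 2×3 + 1×1 + 1×1 = 8. Result: [6, 6, 8]

[6, 6, 8]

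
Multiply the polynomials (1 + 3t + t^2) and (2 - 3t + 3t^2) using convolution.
Ascending coefficients: a = [1, 3, 1], b = [2, -3, 3]. c[0] = 1×2 = 2; c[1] = 1×-3 + 3×2 = 3; c[2] = 1×3 + 3×-3 + 1×2 = -4; c[3] = 3×3 + 1×-3 = 6; c[4] = 1×3 = 3. Result coefficients: [2, 3, -4, 6, 3] → 2 + 3t - 4t^2 + 6t^3 + 3t^4

2 + 3t - 4t^2 + 6t^3 + 3t^4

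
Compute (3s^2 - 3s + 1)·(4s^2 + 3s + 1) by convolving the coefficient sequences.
Ascending coefficients: a = [1, -3, 3], b = [1, 3, 4]. c[0] = 1×1 = 1; c[1] = 1×3 + -3×1 = 0; c[2] = 1×4 + -3×3 + 3×1 = -2; c[3] = -3×4 + 3×3 = -3; c[4] = 3×4 = 12. Result coefficients: [1, 0, -2, -3, 12] → 12s^4 - 3s^3 - 2s^2 + 1

12s^4 - 3s^3 - 2s^2 + 1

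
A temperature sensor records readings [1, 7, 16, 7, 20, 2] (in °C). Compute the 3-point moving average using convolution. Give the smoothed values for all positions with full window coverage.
3-point moving average kernel = [1, 1, 1]. Apply in 'valid' mode (full window coverage): avg[0] = (1 + 7 + 16) / 3 = 8.0; avg[1] = (7 + 16 + 7) / 3 = 10.0; avg[2] = (16 + 7 + 20) / 3 = 14.33; avg[3] = (7 + 20 + 2) / 3 = 9.67. Smoothed values: [8.0, 10.0, 14.33, 9.67]

[8.0, 10.0, 14.33, 9.67]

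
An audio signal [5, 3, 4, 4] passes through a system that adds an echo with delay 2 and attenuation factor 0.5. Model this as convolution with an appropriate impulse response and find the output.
Direct-path + delayed-attenuated-path model → impulse response h = [1, 0, 0.5] (1 at lag 0, 0.5 at lag 2). Output y[n] = x[n] + 0.5·x[n - 2] (with x[n] = 0 outside 0..3): y[0] = 5 + 0.5×0 = 5; y[1] = 3 + 0.5×0 = 3; y[2] = 4 + 0.5×5 = 6.5; y[3] = 4 + 0.5×3 = 5.5; y[4] = 0 + 0.5×4 = 2.0; y[5] = 0 + 0.5×4 = 2.0. So y = [5, 3, 6.5, 5.5, 2.0, 2.0]

[5, 3, 6.5, 5.5, 2.0, 2.0]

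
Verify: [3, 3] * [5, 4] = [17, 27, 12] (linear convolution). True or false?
Recompute linear convolution of [3, 3] and [5, 4]: y[0] = 3×5 = 15; y[1] = 3×4 + 3×5 = 27; y[2] = 3×4 = 12 → [15, 27, 12]. Compare to given [17, 27, 12]: they differ at index 0: given 17, correct 15, so answer: No

No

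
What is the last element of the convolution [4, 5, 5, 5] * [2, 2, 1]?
Use y[k] = Σ_i a[i]·b[k-i] at k=5. y[5] = 5×1 = 5

5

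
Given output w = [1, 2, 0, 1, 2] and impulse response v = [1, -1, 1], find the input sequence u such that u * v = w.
Deconvolve w=[1, 2, 0, 1, 2] by v=[1, -1, 1]. Since v[0]=1, solve forward: u[0] = w[0] / 1 = 1; u[1] = (w[1] - 1×-1) / 1 = 3; u[2] = (w[2] - 3×-1 - 1×1) / 1 = 2. So u = [1, 3, 2]. Check by forward convolution: w[0] = 1×1 = 1; w[1] = 1×-1 + 3×1 = 2; w[2] = 1×1 + 3×-1 + 2×1 = 0; w[3] = 3×1 + 2×-1 = 1; w[4] = 2×1 = 2

[1, 3, 2]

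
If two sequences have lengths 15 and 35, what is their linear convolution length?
Linear/full convolution length: m + n - 1 = 15 + 35 - 1 = 49

49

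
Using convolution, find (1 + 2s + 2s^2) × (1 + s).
Ascending coefficients: a = [1, 2, 2], b = [1, 1]. c[0] = 1×1 = 1; c[1] = 1×1 + 2×1 = 3; c[2] = 2×1 + 2×1 = 4; c[3] = 2×1 = 2. Result coefficients: [1, 3, 4, 2] → 1 + 3s + 4s^2 + 2s^3

1 + 3s + 4s^2 + 2s^3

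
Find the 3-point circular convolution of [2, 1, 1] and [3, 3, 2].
Use y[k] = Σ_j f[j]·g[(k-j) mod 3]. y[0] = 2×3 + 1×2 + 1×3 = 11; y[1] = 2×3 + 1×3 + 1×2 = 11; y[2] = 2×2 + 1×3 + 1×3 = 10. Result: [11, 11, 10]

[11, 11, 10]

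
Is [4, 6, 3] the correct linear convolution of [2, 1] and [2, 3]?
Recompute linear convolution of [2, 1] and [2, 3]: y[0] = 2×2 = 4; y[1] = 2×3 + 1×2 = 8; y[2] = 1×3 = 3 → [4, 8, 3]. Compare to given [4, 6, 3]: they differ at index 1: given 6, correct 8, so answer: No

No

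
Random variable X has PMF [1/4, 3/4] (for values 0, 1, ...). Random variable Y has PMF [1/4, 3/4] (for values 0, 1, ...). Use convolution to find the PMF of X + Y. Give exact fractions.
P(X+Y=k) = Σ_i P(X=i)·P(Y=k-i) — a convolution of [1/4, 3/4] and [1/4, 3/4]. P(X+Y=0) = (1/4)×(1/4) = 1/16; P(X+Y=1) = (1/4)×(3/4) + (3/4)×(1/4) = 3/16 + 3/16 = 3/8; P(X+Y=2) = (3/4)×(3/4) = 9/16. PMF: [1/16, 3/8, 9/16] (sums to 1 ✓)

[1/16, 3/8, 9/16]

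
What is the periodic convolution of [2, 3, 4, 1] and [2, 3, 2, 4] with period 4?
Use y[k] = Σ_j x[j]·h[(k-j) mod 4]. y[0] = 2×2 + 3×4 + 4×2 + 1×3 = 27; y[1] = 2×3 + 3×2 + 4×4 + 1×2 = 30; y[2] = 2×2 + 3×3 + 4×2 + 1×4 = 25; y[3] = 2×4 + 3×2 + 4×3 + 1×2 = 28. Result: [27, 30, 25, 28]

[27, 30, 25, 28]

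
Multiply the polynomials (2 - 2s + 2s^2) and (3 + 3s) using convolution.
Ascending coefficients: a = [2, -2, 2], b = [3, 3]. c[0] = 2×3 = 6; c[1] = 2×3 + -2×3 = 0; c[2] = -2×3 + 2×3 = 0; c[3] = 2×3 = 6. Result coefficients: [6, 0, 0, 6] → 6 + 6s^3

6 + 6s^3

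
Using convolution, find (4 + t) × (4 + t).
Ascending coefficients: a = [4, 1], b = [4, 1]. c[0] = 4×4 = 16; c[1] = 4×1 + 1×4 = 8; c[2] = 1×1 = 1. Result coefficients: [16, 8, 1] → 16 + 8t + t^2

16 + 8t + t^2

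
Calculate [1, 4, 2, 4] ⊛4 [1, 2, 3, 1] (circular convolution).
Use y[k] = Σ_j x[j]·h[(k-j) mod 4]. y[0] = 1×1 + 4×1 + 2×3 + 4×2 = 19; y[1] = 1×2 + 4×1 + 2×1 + 4×3 = 20; y[2] = 1×3 + 4×2 + 2×1 + 4×1 = 17; y[3] = 1×1 + 4×3 + 2×2 + 4×1 = 21. Result: [19, 20, 17, 21]

[19, 20, 17, 21]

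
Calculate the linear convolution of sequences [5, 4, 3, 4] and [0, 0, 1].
y[0] = 5×0 = 0; y[1] = 5×0 + 4×0 = 0; y[2] = 5×1 + 4×0 + 3×0 = 5; y[3] = 4×1 + 3×0 + 4×0 = 4; y[4] = 3×1 + 4×0 = 3; y[5] = 4×1 = 4

[0, 0, 5, 4, 3, 4]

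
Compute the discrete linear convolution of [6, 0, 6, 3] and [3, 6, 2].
y[0] = 6×3 = 18; y[1] = 6×6 + 0×3 = 36; y[2] = 6×2 + 0×6 + 6×3 = 30; y[3] = 0×2 + 6×6 + 3×3 = 45; y[4] = 6×2 + 3×6 = 30; y[5] = 3×2 = 6

[18, 36, 30, 45, 30, 6]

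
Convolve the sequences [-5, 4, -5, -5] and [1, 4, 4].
y[0] = -5×1 = -5; y[1] = -5×4 + 4×1 = -16; y[2] = -5×4 + 4×4 + -5×1 = -9; y[3] = 4×4 + -5×4 + -5×1 = -9; y[4] = -5×4 + -5×4 = -40; y[5] = -5×4 = -20

[-5, -16, -9, -9, -40, -20]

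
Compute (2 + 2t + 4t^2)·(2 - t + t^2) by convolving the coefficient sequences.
Ascending coefficients: a = [2, 2, 4], b = [2, -1, 1]. c[0] = 2×2 = 4; c[1] = 2×-1 + 2×2 = 2; c[2] = 2×1 + 2×-1 + 4×2 = 8; c[3] = 2×1 + 4×-1 = -2; c[4] = 4×1 = 4. Result coefficients: [4, 2, 8, -2, 4] → 4 + 2t + 8t^2 - 2t^3 + 4t^4

4 + 2t + 8t^2 - 2t^3 + 4t^4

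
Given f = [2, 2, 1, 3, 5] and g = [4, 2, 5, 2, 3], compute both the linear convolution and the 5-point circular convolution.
Linear: y_lin[0] = 2×4 = 8; y_lin[1] = 2×2 + 2×4 = 12; y_lin[2] = 2×5 + 2×2 + 1×4 = 18; y_lin[3] = 2×2 + 2×5 + 1×2 + 3×4 = 28; y_lin[4] = 2×3 + 2×2 + 1×5 + 3×2 + 5×4 = 41; y_lin[5] = 2×3 + 1×2 + 3×5 + 5×2 = 33; y_lin[6] = 1×3 + 3×2 + 5×5 = 34; y_lin[7] = 3×3 + 5×2 = 19; y_lin[8] = 5×3 = 15 → [8, 12, 18, 28, 41, 33, 34, 19, 15]. Circular (length 5): y[0] = 2×4 + 2×3 + 1×2 + 3×5 + 5×2 = 41; y[1] = 2×2 + 2×4 + 1×3 + 3×2 + 5×5 = 46; y[2] = 2×5 + 2×2 + 1×4 + 3×3 + 5×2 = 37; y[3] = 2×2 + 2×5 + 1×2 + 3×4 + 5×3 = 43; y[4] = 2×3 + 2×2 + 1×5 + 3×2 + 5×4 = 41 → [41, 46, 37, 43, 41]

Linear: [8, 12, 18, 28, 41, 33, 34, 19, 15], Circular: [41, 46, 37, 43, 41]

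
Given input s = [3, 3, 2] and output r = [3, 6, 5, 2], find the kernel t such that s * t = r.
Output length 4 = len(s) + len(t) - 1 ⇒ len(t) = 2. Solve t forward using t[k] = (r[k] - Σ_{i≥1} s[i]·t[k-i]) / s[0]: t[0] = r[0] / s[0] = 3 / 3 = 1; t[1] = (r[1] - 3×1) / s[0] = (6 - 3×1) / 3 = 1. So t = [1, 1]. Forward-check [3, 3, 2] * [1, 1]: r[0] = 3×1 = 3; r[1] = 3×1 + 3×1 = 6; r[2] = 3×1 + 2×1 = 5; r[3] = 2×1 = 2 → [3, 6, 5, 2] ✓

[1, 1]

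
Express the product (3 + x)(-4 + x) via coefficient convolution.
Ascending coefficients: a = [3, 1], b = [-4, 1]. c[0] = 3×-4 = -12; c[1] = 3×1 + 1×-4 = -1; c[2] = 1×1 = 1. Result coefficients: [-12, -1, 1] → -12 - x + x^2

-12 - x + x^2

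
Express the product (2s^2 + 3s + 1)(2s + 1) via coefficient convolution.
Ascending coefficients: a = [1, 3, 2], b = [1, 2]. c[0] = 1×1 = 1; c[1] = 1×2 + 3×1 = 5; c[2] = 3×2 + 2×1 = 8; c[3] = 2×2 = 4. Result coefficients: [1, 5, 8, 4] → 4s^3 + 8s^2 + 5s + 1

4s^3 + 8s^2 + 5s + 1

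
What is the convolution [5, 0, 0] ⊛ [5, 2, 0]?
y[0] = 5×5 = 25; y[1] = 5×2 + 0×5 = 10; y[2] = 5×0 + 0×2 + 0×5 = 0; y[3] = 0×0 + 0×2 = 0; y[4] = 0×0 = 0

[25, 10, 0, 0, 0]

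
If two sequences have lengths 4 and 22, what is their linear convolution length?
Linear/full convolution length: m + n - 1 = 4 + 22 - 1 = 25

25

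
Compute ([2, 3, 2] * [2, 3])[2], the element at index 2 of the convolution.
Use y[k] = Σ_i a[i]·b[k-i] at k=2. y[2] = 3×3 + 2×2 = 13

13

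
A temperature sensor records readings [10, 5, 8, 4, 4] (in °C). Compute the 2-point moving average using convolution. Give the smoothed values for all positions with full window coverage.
2-point moving average kernel = [1, 1]. Apply in 'valid' mode (full window coverage): avg[0] = (10 + 5) / 2 = 7.5; avg[1] = (5 + 8) / 2 = 6.5; avg[2] = (8 + 4) / 2 = 6.0; avg[3] = (4 + 4) / 2 = 4.0. Smoothed values: [7.5, 6.5, 6.0, 4.0]

[7.5, 6.5, 6.0, 4.0]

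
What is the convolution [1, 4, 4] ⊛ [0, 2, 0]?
y[0] = 1×0 = 0; y[1] = 1×2 + 4×0 = 2; y[2] = 1×0 + 4×2 + 4×0 = 8; y[3] = 4×0 + 4×2 = 8; y[4] = 4×0 = 0

[0, 2, 8, 8, 0]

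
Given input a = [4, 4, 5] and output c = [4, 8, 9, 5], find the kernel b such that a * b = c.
Output length 4 = len(a) + len(b) - 1 ⇒ len(b) = 2. Solve b forward using b[k] = (c[k] - Σ_{i≥1} a[i]·b[k-i]) / a[0]: b[0] = c[0] / a[0] = 4 / 4 = 1; b[1] = (c[1] - 4×1) / a[0] = (8 - 4×1) / 4 = 1. So b = [1, 1]. Forward-check [4, 4, 5] * [1, 1]: c[0] = 4×1 = 4; c[1] = 4×1 + 4×1 = 8; c[2] = 4×1 + 5×1 = 9; c[3] = 5×1 = 5 → [4, 8, 9, 5] ✓

[1, 1]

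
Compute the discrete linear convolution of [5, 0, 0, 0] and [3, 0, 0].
y[0] = 5×3 = 15; y[1] = 5×0 + 0×3 = 0; y[2] = 5×0 + 0×0 + 0×3 = 0; y[3] = 0×0 + 0×0 + 0×3 = 0; y[4] = 0×0 + 0×0 = 0; y[5] = 0×0 = 0

[15, 0, 0, 0, 0, 0]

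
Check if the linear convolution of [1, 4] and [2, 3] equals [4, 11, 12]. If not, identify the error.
Recompute linear convolution of [1, 4] and [2, 3]: y[0] = 1×2 = 2; y[1] = 1×3 + 4×2 = 11; y[2] = 4×3 = 12 → [2, 11, 12]. Compare to given [4, 11, 12]: they differ at index 0: given 4, correct 2, so answer: No

No. Error at index 0: given 4, correct 2.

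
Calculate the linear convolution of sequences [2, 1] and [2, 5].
y[0] = 2×2 = 4; y[1] = 2×5 + 1×2 = 12; y[2] = 1×5 = 5

[4, 12, 5]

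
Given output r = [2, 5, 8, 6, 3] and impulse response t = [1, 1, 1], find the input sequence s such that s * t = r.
Deconvolve r=[2, 5, 8, 6, 3] by t=[1, 1, 1]. Since t[0]=1, solve forward: s[0] = r[0] / 1 = 2; s[1] = (r[1] - 2×1) / 1 = 3; s[2] = (r[2] - 3×1 - 2×1) / 1 = 3. So s = [2, 3, 3]. Check by forward convolution: r[0] = 2×1 = 2; r[1] = 2×1 + 3×1 = 5; r[2] = 2×1 + 3×1 + 3×1 = 8; r[3] = 3×1 + 3×1 = 6; r[4] = 3×1 = 3

[2, 3, 3]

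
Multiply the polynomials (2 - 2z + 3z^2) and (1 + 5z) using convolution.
Ascending coefficients: a = [2, -2, 3], b = [1, 5]. c[0] = 2×1 = 2; c[1] = 2×5 + -2×1 = 8; c[2] = -2×5 + 3×1 = -7; c[3] = 3×5 = 15. Result coefficients: [2, 8, -7, 15] → 2 + 8z - 7z^2 + 15z^3

2 + 8z - 7z^2 + 15z^3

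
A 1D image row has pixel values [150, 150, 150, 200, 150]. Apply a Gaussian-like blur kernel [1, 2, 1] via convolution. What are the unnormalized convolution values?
Convolve image row [150, 150, 150, 200, 150] with kernel [1, 2, 1]: y[0] = 150×1 = 150; y[1] = 150×2 + 150×1 = 450; y[2] = 150×1 + 150×2 + 150×1 = 600; y[3] = 150×1 + 150×2 + 200×1 = 650; y[4] = 150×1 + 200×2 + 150×1 = 700; y[5] = 200×1 + 150×2 = 500; y[6] = 150×1 = 150 → [150, 450, 600, 650, 700, 500, 150]. Normalization factor = sum(kernel) = 4.

[150, 450, 600, 650, 700, 500, 150]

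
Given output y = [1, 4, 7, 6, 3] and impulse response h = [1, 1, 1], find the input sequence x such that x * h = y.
Deconvolve y=[1, 4, 7, 6, 3] by h=[1, 1, 1]. Since h[0]=1, solve forward: x[0] = y[0] / 1 = 1; x[1] = (y[1] - 1×1) / 1 = 3; x[2] = (y[2] - 3×1 - 1×1) / 1 = 3. So x = [1, 3, 3]. Check by forward convolution: y[0] = 1×1 = 1; y[1] = 1×1 + 3×1 = 4; y[2] = 1×1 + 3×1 + 3×1 = 7; y[3] = 3×1 + 3×1 = 6; y[4] = 3×1 = 3

[1, 3, 3]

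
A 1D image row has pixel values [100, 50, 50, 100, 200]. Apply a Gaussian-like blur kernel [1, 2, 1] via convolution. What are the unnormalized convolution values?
Convolve image row [100, 50, 50, 100, 200] with kernel [1, 2, 1]: y[0] = 100×1 = 100; y[1] = 100×2 + 50×1 = 250; y[2] = 100×1 + 50×2 + 50×1 = 250; y[3] = 50×1 + 50×2 + 100×1 = 250; y[4] = 50×1 + 100×2 + 200×1 = 450; y[5] = 100×1 + 200×2 = 500; y[6] = 200×1 = 200 → [100, 250, 250, 250, 450, 500, 200]. Normalization factor = sum(kernel) = 4.

[100, 250, 250, 250, 450, 500, 200]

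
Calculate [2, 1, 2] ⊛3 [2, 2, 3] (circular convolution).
Use y[k] = Σ_j x[j]·h[(k-j) mod 3]. y[0] = 2×2 + 1×3 + 2×2 = 11; y[1] = 2×2 + 1×2 + 2×3 = 12; y[2] = 2×3 + 1×2 + 2×2 = 12. Result: [11, 12, 12]

[11, 12, 12]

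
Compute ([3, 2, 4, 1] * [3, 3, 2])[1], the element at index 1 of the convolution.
Use y[k] = Σ_i a[i]·b[k-i] at k=1. y[1] = 3×3 + 2×3 = 15

15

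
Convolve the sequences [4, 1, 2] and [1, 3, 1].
y[0] = 4×1 = 4; y[1] = 4×3 + 1×1 = 13; y[2] = 4×1 + 1×3 + 2×1 = 9; y[3] = 1×1 + 2×3 = 7; y[4] = 2×1 = 2

[4, 13, 9, 7, 2]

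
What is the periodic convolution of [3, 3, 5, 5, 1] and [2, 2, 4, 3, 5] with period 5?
Use y[k] = Σ_j u[j]·v[(k-j) mod 5]. y[0] = 3×2 + 3×5 + 5×3 + 5×4 + 1×2 = 58; y[1] = 3×2 + 3×2 + 5×5 + 5×3 + 1×4 = 56; y[2] = 3×4 + 3×2 + 5×2 + 5×5 + 1×3 = 56; y[3] = 3×3 + 3×4 + 5×2 + 5×2 + 1×5 = 46; y[4] = 3×5 + 3×3 + 5×4 + 5×2 + 1×2 = 56. Result: [58, 56, 56, 46, 56]

[58, 56, 56, 46, 56]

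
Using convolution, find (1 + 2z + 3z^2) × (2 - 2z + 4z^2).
Ascending coefficients: a = [1, 2, 3], b = [2, -2, 4]. c[0] = 1×2 = 2; c[1] = 1×-2 + 2×2 = 2; c[2] = 1×4 + 2×-2 + 3×2 = 6; c[3] = 2×4 + 3×-2 = 2; c[4] = 3×4 = 12. Result coefficients: [2, 2, 6, 2, 12] → 2 + 2z + 6z^2 + 2z^3 + 12z^4

2 + 2z + 6z^2 + 2z^3 + 12z^4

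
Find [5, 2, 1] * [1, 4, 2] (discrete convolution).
y[0] = 5×1 = 5; y[1] = 5×4 + 2×1 = 22; y[2] = 5×2 + 2×4 + 1×1 = 19; y[3] = 2×2 + 1×4 = 8; y[4] = 1×2 = 2

[5, 22, 19, 8, 2]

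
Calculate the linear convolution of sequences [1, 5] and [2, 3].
y[0] = 1×2 = 2; y[1] = 1×3 + 5×2 = 13; y[2] = 5×3 = 15

[2, 13, 15]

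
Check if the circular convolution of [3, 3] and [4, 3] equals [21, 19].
Recompute circular convolution of [3, 3] and [4, 3]: y[0] = 3×4 + 3×3 = 21; y[1] = 3×3 + 3×4 = 21 → [21, 21]. Compare to given [21, 19]: they differ at index 1: given 19, correct 21, so answer: No

No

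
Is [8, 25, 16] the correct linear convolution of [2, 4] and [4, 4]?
Recompute linear convolution of [2, 4] and [4, 4]: y[0] = 2×4 = 8; y[1] = 2×4 + 4×4 = 24; y[2] = 4×4 = 16 → [8, 24, 16]. Compare to given [8, 25, 16]: they differ at index 1: given 25, correct 24, so answer: No

No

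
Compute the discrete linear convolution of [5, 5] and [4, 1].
y[0] = 5×4 = 20; y[1] = 5×1 + 5×4 = 25; y[2] = 5×1 = 5

[20, 25, 5]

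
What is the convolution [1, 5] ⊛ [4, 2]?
y[0] = 1×4 = 4; y[1] = 1×2 + 5×4 = 22; y[2] = 5×2 = 10

[4, 22, 10]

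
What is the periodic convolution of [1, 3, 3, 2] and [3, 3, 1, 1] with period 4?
Use y[k] = Σ_j u[j]·v[(k-j) mod 4]. y[0] = 1×3 + 3×1 + 3×1 + 2×3 = 15; y[1] = 1×3 + 3×3 + 3×1 + 2×1 = 17; y[2] = 1×1 + 3×3 + 3×3 + 2×1 = 21; y[3] = 1×1 + 3×1 + 3×3 + 2×3 = 19. Result: [15, 17, 21, 19]

[15, 17, 21, 19]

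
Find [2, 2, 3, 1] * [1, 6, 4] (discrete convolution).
y[0] = 2×1 = 2; y[1] = 2×6 + 2×1 = 14; y[2] = 2×4 + 2×6 + 3×1 = 23; y[3] = 2×4 + 3×6 + 1×1 = 27; y[4] = 3×4 + 1×6 = 18; y[5] = 1×4 = 4

[2, 14, 23, 27, 18, 4]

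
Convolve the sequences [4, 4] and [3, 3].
y[0] = 4×3 = 12; y[1] = 4×3 + 4×3 = 24; y[2] = 4×3 = 12

[12, 24, 12]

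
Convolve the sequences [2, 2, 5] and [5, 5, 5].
y[0] = 2×5 = 10; y[1] = 2×5 + 2×5 = 20; y[2] = 2×5 + 2×5 + 5×5 = 45; y[3] = 2×5 + 5×5 = 35; y[4] = 5×5 = 25

[10, 20, 45, 35, 25]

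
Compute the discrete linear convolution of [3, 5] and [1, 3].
y[0] = 3×1 = 3; y[1] = 3×3 + 5×1 = 14; y[2] = 5×3 = 15

[3, 14, 15]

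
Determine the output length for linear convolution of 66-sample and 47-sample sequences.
Linear/full convolution length: m + n - 1 = 66 + 47 - 1 = 112

112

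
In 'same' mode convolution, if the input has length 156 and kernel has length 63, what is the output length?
'Same' mode returns an output with the same length as the input: 156

156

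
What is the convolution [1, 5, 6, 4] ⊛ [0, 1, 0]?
y[0] = 1×0 = 0; y[1] = 1×1 + 5×0 = 1; y[2] = 1×0 + 5×1 + 6×0 = 5; y[3] = 5×0 + 6×1 + 4×0 = 6; y[4] = 6×0 + 4×1 = 4; y[5] = 4×0 = 0

[0, 1, 5, 6, 4, 0]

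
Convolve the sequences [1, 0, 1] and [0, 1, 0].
y[0] = 1×0 = 0; y[1] = 1×1 + 0×0 = 1; y[2] = 1×0 + 0×1 + 1×0 = 0; y[3] = 0×0 + 1×1 = 1; y[4] = 1×0 = 0

[0, 1, 0, 1, 0]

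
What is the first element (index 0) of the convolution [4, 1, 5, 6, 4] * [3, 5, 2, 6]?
Use y[k] = Σ_i a[i]·b[k-i] at k=0. y[0] = 4×3 = 12

12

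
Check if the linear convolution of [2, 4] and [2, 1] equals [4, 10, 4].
Recompute linear convolution of [2, 4] and [2, 1]: y[0] = 2×2 = 4; y[1] = 2×1 + 4×2 = 10; y[2] = 4×1 = 4 → [4, 10, 4]. Given [4, 10, 4] matches, so answer: Yes

Yes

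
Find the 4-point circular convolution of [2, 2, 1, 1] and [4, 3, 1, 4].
Use y[k] = Σ_j a[j]·b[(k-j) mod 4]. y[0] = 2×4 + 2×4 + 1×1 + 1×3 = 20; y[1] = 2×3 + 2×4 + 1×4 + 1×1 = 19; y[2] = 2×1 + 2×3 + 1×4 + 1×4 = 16; y[3] = 2×4 + 2×1 + 1×3 + 1×4 = 17. Result: [20, 19, 16, 17]

[20, 19, 16, 17]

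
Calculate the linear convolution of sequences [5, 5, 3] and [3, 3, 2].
y[0] = 5×3 = 15; y[1] = 5×3 + 5×3 = 30; y[2] = 5×2 + 5×3 + 3×3 = 34; y[3] = 5×2 + 3×3 = 19; y[4] = 3×2 = 6

[15, 30, 34, 19, 6]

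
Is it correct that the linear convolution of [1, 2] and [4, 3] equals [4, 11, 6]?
Recompute linear convolution of [1, 2] and [4, 3]: y[0] = 1×4 = 4; y[1] = 1×3 + 2×4 = 11; y[2] = 2×3 = 6 → [4, 11, 6]. Given [4, 11, 6] matches, so answer: Yes

Yes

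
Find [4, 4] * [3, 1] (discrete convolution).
y[0] = 4×3 = 12; y[1] = 4×1 + 4×3 = 16; y[2] = 4×1 = 4

[12, 16, 4]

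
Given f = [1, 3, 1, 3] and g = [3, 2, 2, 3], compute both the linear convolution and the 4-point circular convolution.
Linear: y_lin[0] = 1×3 = 3; y_lin[1] = 1×2 + 3×3 = 11; y_lin[2] = 1×2 + 3×2 + 1×3 = 11; y_lin[3] = 1×3 + 3×2 + 1×2 + 3×3 = 20; y_lin[4] = 3×3 + 1×2 + 3×2 = 17; y_lin[5] = 1×3 + 3×2 = 9; y_lin[6] = 3×3 = 9 → [3, 11, 11, 20, 17, 9, 9]. Circular (length 4): y[0] = 1×3 + 3×3 + 1×2 + 3×2 = 20; y[1] = 1×2 + 3×3 + 1×3 + 3×2 = 20; y[2] = 1×2 + 3×2 + 1×3 + 3×3 = 20; y[3] = 1×3 + 3×2 + 1×2 + 3×3 = 20 → [20, 20, 20, 20]

Linear: [3, 11, 11, 20, 17, 9, 9], Circular: [20, 20, 20, 20]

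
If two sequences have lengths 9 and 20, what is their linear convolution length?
Linear/full convolution length: m + n - 1 = 9 + 20 - 1 = 28

28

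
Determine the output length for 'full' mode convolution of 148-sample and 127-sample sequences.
Linear/full convolution length: m + n - 1 = 148 + 127 - 1 = 274

274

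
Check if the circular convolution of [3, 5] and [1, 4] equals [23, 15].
Recompute circular convolution of [3, 5] and [1, 4]: y[0] = 3×1 + 5×4 = 23; y[1] = 3×4 + 5×1 = 17 → [23, 17]. Compare to given [23, 15]: they differ at index 1: given 15, correct 17, so answer: No

No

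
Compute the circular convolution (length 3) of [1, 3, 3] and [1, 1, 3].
Use y[k] = Σ_j a[j]·b[(k-j) mod 3]. y[0] = 1×1 + 3×3 + 3×1 = 13; y[1] = 1×1 + 3×1 + 3×3 = 13; y[2] = 1×3 + 3×1 + 3×1 = 9. Result: [13, 13, 9]

[13, 13, 9]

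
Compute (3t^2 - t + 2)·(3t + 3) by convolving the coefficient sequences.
Ascending coefficients: a = [2, -1, 3], b = [3, 3]. c[0] = 2×3 = 6; c[1] = 2×3 + -1×3 = 3; c[2] = -1×3 + 3×3 = 6; c[3] = 3×3 = 9. Result coefficients: [6, 3, 6, 9] → 9t^3 + 6t^2 + 3t + 6

9t^3 + 6t^2 + 3t + 6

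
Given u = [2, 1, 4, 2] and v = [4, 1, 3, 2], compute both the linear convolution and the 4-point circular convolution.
Linear: y_lin[0] = 2×4 = 8; y_lin[1] = 2×1 + 1×4 = 6; y_lin[2] = 2×3 + 1×1 + 4×4 = 23; y_lin[3] = 2×2 + 1×3 + 4×1 + 2×4 = 19; y_lin[4] = 1×2 + 4×3 + 2×1 = 16; y_lin[5] = 4×2 + 2×3 = 14; y_lin[6] = 2×2 = 4 → [8, 6, 23, 19, 16, 14, 4]. Circular (length 4): y[0] = 2×4 + 1×2 + 4×3 + 2×1 = 24; y[1] = 2×1 + 1×4 + 4×2 + 2×3 = 20; y[2] = 2×3 + 1×1 + 4×4 + 2×2 = 27; y[3] = 2×2 + 1×3 + 4×1 + 2×4 = 19 → [24, 20, 27, 19]

Linear: [8, 6, 23, 19, 16, 14, 4], Circular: [24, 20, 27, 19]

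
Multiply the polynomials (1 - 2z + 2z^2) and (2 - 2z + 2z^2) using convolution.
Ascending coefficients: a = [1, -2, 2], b = [2, -2, 2]. c[0] = 1×2 = 2; c[1] = 1×-2 + -2×2 = -6; c[2] = 1×2 + -2×-2 + 2×2 = 10; c[3] = -2×2 + 2×-2 = -8; c[4] = 2×2 = 4. Result coefficients: [2, -6, 10, -8, 4] → 2 - 6z + 10z^2 - 8z^3 + 4z^4

2 - 6z + 10z^2 - 8z^3 + 4z^4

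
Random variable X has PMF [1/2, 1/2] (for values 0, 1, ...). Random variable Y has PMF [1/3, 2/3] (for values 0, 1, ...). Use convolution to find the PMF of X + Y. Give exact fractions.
P(X+Y=k) = Σ_i P(X=i)·P(Y=k-i) — a convolution of [1/2, 1/2] and [1/3, 2/3]. P(X+Y=0) = (1/2)×(1/3) = 1/6; P(X+Y=1) = (1/2)×(2/3) + (1/2)×(1/3) = 1/3 + 1/6 = 1/2; P(X+Y=2) = (1/2)×(2/3) = 1/3. PMF: [1/6, 1/2, 1/3] (sums to 1 ✓)

[1/6, 1/2, 1/3]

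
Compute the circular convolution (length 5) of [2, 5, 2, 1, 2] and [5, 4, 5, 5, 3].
Use y[k] = Σ_j u[j]·v[(k-j) mod 5]. y[0] = 2×5 + 5×3 + 2×5 + 1×5 + 2×4 = 48; y[1] = 2×4 + 5×5 + 2×3 + 1×5 + 2×5 = 54; y[2] = 2×5 + 5×4 + 2×5 + 1×3 + 2×5 = 53; y[3] = 2×5 + 5×5 + 2×4 + 1×5 + 2×3 = 54; y[4] = 2×3 + 5×5 + 2×5 + 1×4 + 2×5 = 55. Result: [48, 54, 53, 54, 55]

[48, 54, 53, 54, 55]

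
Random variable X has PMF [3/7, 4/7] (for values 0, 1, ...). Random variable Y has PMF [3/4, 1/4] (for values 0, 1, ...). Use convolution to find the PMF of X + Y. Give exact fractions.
P(X+Y=k) = Σ_i P(X=i)·P(Y=k-i) — a convolution of [3/7, 4/7] and [3/4, 1/4]. P(X+Y=0) = (3/7)×(3/4) = 9/28; P(X+Y=1) = (3/7)×(1/4) + (4/7)×(3/4) = 3/28 + 3/7 = 15/28; P(X+Y=2) = (4/7)×(1/4) = 1/7. PMF: [9/28, 15/28, 1/7] (sums to 1 ✓)

[9/28, 15/28, 1/7]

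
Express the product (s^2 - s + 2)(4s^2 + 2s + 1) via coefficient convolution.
Ascending coefficients: a = [2, -1, 1], b = [1, 2, 4]. c[0] = 2×1 = 2; c[1] = 2×2 + -1×1 = 3; c[2] = 2×4 + -1×2 + 1×1 = 7; c[3] = -1×4 + 1×2 = -2; c[4] = 1×4 = 4. Result coefficients: [2, 3, 7, -2, 4] → 4s^4 - 2s^3 + 7s^2 + 3s + 2

4s^4 - 2s^3 + 7s^2 + 3s + 2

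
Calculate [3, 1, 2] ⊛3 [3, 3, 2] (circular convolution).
Use y[k] = Σ_j f[j]·g[(k-j) mod 3]. y[0] = 3×3 + 1×2 + 2×3 = 17; y[1] = 3×3 + 1×3 + 2×2 = 16; y[2] = 3×2 + 1×3 + 2×3 = 15. Result: [17, 16, 15]

[17, 16, 15]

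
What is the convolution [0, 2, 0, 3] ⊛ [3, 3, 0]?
y[0] = 0×3 = 0; y[1] = 0×3 + 2×3 = 6; y[2] = 0×0 + 2×3 + 0×3 = 6; y[3] = 2×0 + 0×3 + 3×3 = 9; y[4] = 0×0 + 3×3 = 9; y[5] = 3×0 = 0

[0, 6, 6, 9, 9, 0]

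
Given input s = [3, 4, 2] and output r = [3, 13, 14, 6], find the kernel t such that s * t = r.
Output length 4 = len(s) + len(t) - 1 ⇒ len(t) = 2. Solve t forward using t[k] = (r[k] - Σ_{i≥1} s[i]·t[k-i]) / s[0]: t[0] = r[0] / s[0] = 3 / 3 = 1; t[1] = (r[1] - 4×1) / s[0] = (13 - 4×1) / 3 = 3. So t = [1, 3]. Forward-check [3, 4, 2] * [1, 3]: r[0] = 3×1 = 3; r[1] = 3×3 + 4×1 = 13; r[2] = 4×3 + 2×1 = 14; r[3] = 2×3 = 6 → [3, 13, 14, 6] ✓

[1, 3]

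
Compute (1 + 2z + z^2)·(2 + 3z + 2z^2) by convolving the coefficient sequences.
Ascending coefficients: a = [1, 2, 1], b = [2, 3, 2]. c[0] = 1×2 = 2; c[1] = 1×3 + 2×2 = 7; c[2] = 1×2 + 2×3 + 1×2 = 10; c[3] = 2×2 + 1×3 = 7; c[4] = 1×2 = 2. Result coefficients: [2, 7, 10, 7, 2] → 2 + 7z + 10z^2 + 7z^3 + 2z^4

2 + 7z + 10z^2 + 7z^3 + 2z^4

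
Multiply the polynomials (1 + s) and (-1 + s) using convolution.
Ascending coefficients: a = [1, 1], b = [-1, 1]. c[0] = 1×-1 = -1; c[1] = 1×1 + 1×-1 = 0; c[2] = 1×1 = 1. Result coefficients: [-1, 0, 1] → -1 + s^2

-1 + s^2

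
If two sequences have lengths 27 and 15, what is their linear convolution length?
Linear/full convolution length: m + n - 1 = 27 + 15 - 1 = 41

41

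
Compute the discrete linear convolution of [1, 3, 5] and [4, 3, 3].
y[0] = 1×4 = 4; y[1] = 1×3 + 3×4 = 15; y[2] = 1×3 + 3×3 + 5×4 = 32; y[3] = 3×3 + 5×3 = 24; y[4] = 5×3 = 15

[4, 15, 32, 24, 15]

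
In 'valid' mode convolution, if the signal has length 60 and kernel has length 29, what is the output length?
'Valid' mode counts only positions where the kernel fully overlaps the signal: m - n + 1 = 60 - 29 + 1 = 32

32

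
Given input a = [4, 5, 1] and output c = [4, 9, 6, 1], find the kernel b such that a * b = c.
Output length 4 = len(a) + len(b) - 1 ⇒ len(b) = 2. Solve b forward using b[k] = (c[k] - Σ_{i≥1} a[i]·b[k-i]) / a[0]: b[0] = c[0] / a[0] = 4 / 4 = 1; b[1] = (c[1] - 5×1) / a[0] = (9 - 5×1) / 4 = 1. So b = [1, 1]. Forward-check [4, 5, 1] * [1, 1]: c[0] = 4×1 = 4; c[1] = 4×1 + 5×1 = 9; c[2] = 5×1 + 1×1 = 6; c[3] = 1×1 = 1 → [4, 9, 6, 1] ✓

[1, 1]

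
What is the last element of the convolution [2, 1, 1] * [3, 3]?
Use y[k] = Σ_i a[i]·b[k-i] at k=3. y[3] = 1×3 = 3

3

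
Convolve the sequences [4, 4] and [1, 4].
y[0] = 4×1 = 4; y[1] = 4×4 + 4×1 = 20; y[2] = 4×4 = 16

[4, 20, 16]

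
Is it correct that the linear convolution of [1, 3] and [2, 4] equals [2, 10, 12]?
Recompute linear convolution of [1, 3] and [2, 4]: y[0] = 1×2 = 2; y[1] = 1×4 + 3×2 = 10; y[2] = 3×4 = 12 → [2, 10, 12]. Given [2, 10, 12] matches, so answer: Yes

Yes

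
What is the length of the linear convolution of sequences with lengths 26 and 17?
Linear/full convolution length: m + n - 1 = 26 + 17 - 1 = 42

42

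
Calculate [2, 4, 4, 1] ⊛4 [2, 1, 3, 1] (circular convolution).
Use y[k] = Σ_j u[j]·v[(k-j) mod 4]. y[0] = 2×2 + 4×1 + 4×3 + 1×1 = 21; y[1] = 2×1 + 4×2 + 4×1 + 1×3 = 17; y[2] = 2×3 + 4×1 + 4×2 + 1×1 = 19; y[3] = 2×1 + 4×3 + 4×1 + 1×2 = 20. Result: [21, 17, 19, 20]

[21, 17, 19, 20]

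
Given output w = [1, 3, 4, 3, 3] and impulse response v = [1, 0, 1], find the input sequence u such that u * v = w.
Deconvolve w=[1, 3, 4, 3, 3] by v=[1, 0, 1]. Since v[0]=1, solve forward: u[0] = w[0] / 1 = 1; u[1] = (w[1] - 1×0) / 1 = 3; u[2] = (w[2] - 3×0 - 1×1) / 1 = 3. So u = [1, 3, 3]. Check by forward convolution: w[0] = 1×1 = 1; w[1] = 1×0 + 3×1 = 3; w[2] = 1×1 + 3×0 + 3×1 = 4; w[3] = 3×1 + 3×0 = 3; w[4] = 3×1 = 3

[1, 3, 3]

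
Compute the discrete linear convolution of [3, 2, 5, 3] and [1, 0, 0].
y[0] = 3×1 = 3; y[1] = 3×0 + 2×1 = 2; y[2] = 3×0 + 2×0 + 5×1 = 5; y[3] = 2×0 + 5×0 + 3×1 = 3; y[4] = 5×0 + 3×0 = 0; y[5] = 3×0 = 0

[3, 2, 5, 3, 0, 0]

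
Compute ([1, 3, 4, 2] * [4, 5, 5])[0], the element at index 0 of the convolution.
Use y[k] = Σ_i a[i]·b[k-i] at k=0. y[0] = 1×4 = 4

4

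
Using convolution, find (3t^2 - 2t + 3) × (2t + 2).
Ascending coefficients: a = [3, -2, 3], b = [2, 2]. c[0] = 3×2 = 6; c[1] = 3×2 + -2×2 = 2; c[2] = -2×2 + 3×2 = 2; c[3] = 3×2 = 6. Result coefficients: [6, 2, 2, 6] → 6t^3 + 2t^2 + 2t + 6

6t^3 + 2t^2 + 2t + 6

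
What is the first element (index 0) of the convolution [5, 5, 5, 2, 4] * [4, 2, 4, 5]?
Use y[k] = Σ_i a[i]·b[k-i] at k=0. y[0] = 5×4 = 20

20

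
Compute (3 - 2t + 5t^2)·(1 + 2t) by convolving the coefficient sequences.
Ascending coefficients: a = [3, -2, 5], b = [1, 2]. c[0] = 3×1 = 3; c[1] = 3×2 + -2×1 = 4; c[2] = -2×2 + 5×1 = 1; c[3] = 5×2 = 10. Result coefficients: [3, 4, 1, 10] → 3 + 4t + t^2 + 10t^3

3 + 4t + t^2 + 10t^3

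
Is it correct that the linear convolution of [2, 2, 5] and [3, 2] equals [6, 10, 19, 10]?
Recompute linear convolution of [2, 2, 5] and [3, 2]: y[0] = 2×3 = 6; y[1] = 2×2 + 2×3 = 10; y[2] = 2×2 + 5×3 = 19; y[3] = 5×2 = 10 → [6, 10, 19, 10]. Given [6, 10, 19, 10] matches, so answer: Yes

Yes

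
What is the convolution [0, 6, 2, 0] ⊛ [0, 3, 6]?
y[0] = 0×0 = 0; y[1] = 0×3 + 6×0 = 0; y[2] = 0×6 + 6×3 + 2×0 = 18; y[3] = 6×6 + 2×3 + 0×0 = 42; y[4] = 2×6 + 0×3 = 12; y[5] = 0×6 = 0

[0, 0, 18, 42, 12, 0]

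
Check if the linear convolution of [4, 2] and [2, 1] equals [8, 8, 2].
Recompute linear convolution of [4, 2] and [2, 1]: y[0] = 4×2 = 8; y[1] = 4×1 + 2×2 = 8; y[2] = 2×1 = 2 → [8, 8, 2]. Given [8, 8, 2] matches, so answer: Yes

Yes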